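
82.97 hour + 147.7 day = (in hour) 3628. Check: 1 hour = 3600 s, so 82.97 hour = 82.97 * 3600 = 298692 s. 1 day = 86400 s, so 147.7 day = 147.7 * 86400 = 12761280 s. Sum: 298692 + 12761280 = 13059972 s. 1 hour = 3600 s, so 13059972 s = 13059972 / 3600 = 3627.77 hour ≈ 3628 hour (4 s.f.).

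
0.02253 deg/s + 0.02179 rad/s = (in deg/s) 1.271. Check: 1 deg/s = 0.017453293 rad/s, so 0.02253 deg/s = 0.02253 * 0.017453293 = 0.00039322268 rad/s. 0.02179 rad/s is already in rad/s. Sum: 0.00039322268 + 0.02179 = 0.022183223 rad/s. 1 deg/s = 0.017453293 rad/s, so 0.022183223 rad/s = 0.022183223 / 0.017453293 = 1.271005 deg/s ≈ 1.271 deg/s (4 s.f.).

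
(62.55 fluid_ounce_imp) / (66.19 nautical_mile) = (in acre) 1 fluid_ounce_imp = 2.8413063e-05 m^3, so 62.55 fluid_ounce_imp = 62.55 * 2.8413063e-05 = 0.0017772371 m^3. 1 nautical_mile = 1852 m, so 66.19 nautical_mile = 66.19 * 1852 = 122583.88 m. Combine: 0.0017772371 m^3 / 122583.88 m = 1.449813e-08 m^2. 1 acre = 4046.8564 m^2, so 1.449813e-08 m^2 = 1.449813e-08 / 4046.8564 = 3.582566e-12 acre ≈ 3.583e-12 acre (4 s.f.). Final answer: 3.583e-12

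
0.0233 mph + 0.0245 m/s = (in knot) 0.06787. Check: 1 mph = 0.44704 m/s, so 0.0233 mph = 0.0233 * 0.44704 = 0.010416032 m/s. 0.0245 m/s is already in m/s. Sum: 0.010416032 + 0.0245 = 0.034916032 m/s. 1 knot = 0.51444444 m/s, so 0.034916032 m/s = 0.034916032 / 0.51444444 = 0.067871337 knot ≈ 0.06787 knot (4 s.f.).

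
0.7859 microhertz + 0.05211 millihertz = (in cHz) 0.00529. Check: 1 microhertz = 1e-06 Hz, so 0.7859 microhertz = 0.7859 * 1e-06 = 7.859e-07 Hz. 1 millihertz = 0.001 Hz, so 0.05211 millihertz = 0.05211 * 0.001 = 5.211e-05 Hz. Sum: 7.859e-07 + 5.211e-05 = 5.28959e-05 Hz. 1 cHz = 0.01 Hz, so 5.28959e-05 Hz = 5.28959e-05 / 0.01 = 0.00528959 cHz ≈ 0.00529 cHz (4 s.f.).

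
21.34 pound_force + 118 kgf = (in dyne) 1 pound_force = 4.4482216 N, so 21.34 pound_force = 21.34 * 4.4482216 = 94.925049 N. 1 kgf = 9.80665 N, so 118 kgf = 118 * 9.80665 = 1157.1847 N. Sum: 94.925049 + 1157.1847 = 1252.1097 N. 1 dyne = 1e-05 N, so 1252.1097 N = 1252.1097 / 1e-05 = 1.2521097e+08 dyne ≈ 1.252e+08 dyne (4 s.f.). Final answer: 1.252e+08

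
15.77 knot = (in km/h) 1 knot = 0.51444444 m/s, so 15.77 knot = 15.77 * 0.51444444 = 8.1127889 m/s. 1 km/h = 0.27777778 m/s, so 8.1127889 m/s = 8.1127889 / 0.27777778 = 29.20604 km/h ≈ 29.21 km/h (4 s.f.). Final answer: 29.21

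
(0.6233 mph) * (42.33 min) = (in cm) 1 mph = 0.44704 m/s, so 0.6233 mph = 0.6233 * 0.44704 = 0.27864003 m/s. 1 min = 60 s, so 42.33 min = 42.33 * 60 = 2539.8 s. Combine: 0.27864003 m/s * 2539.8 s = 707.68995 m. 1 cm = 0.01 m, so 707.68995 m = 707.68995 / 0.01 = 70768.995 cm ≈ 7.077e+04 cm (4 s.f.). Final answer: 7.077e+04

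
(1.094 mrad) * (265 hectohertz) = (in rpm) 276.8. Check: 1 mrad = 0.001 rad, so 1.094 mrad = 1.094 * 0.001 = 0.001094 rad. 1 hectohertz = 100 Hz, so 265 hectohertz = 265 * 100 = 26500 Hz. Combine: 0.001094 rad * 26500 Hz = 28.991 rad/s. 1 rpm = 0.10471976 rad/s, so 28.991 rad/s = 28.991 / 0.10471976 = 276.84366 rpm ≈ 276.8 rpm (4 s.f.).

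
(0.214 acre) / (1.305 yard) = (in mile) 0.451. Check: 1 acre = 4046.8564 m^2, so 0.214 acre = 0.214 * 4046.8564 = 866.02727 m^2. 1 yard = 0.9144 m, so 1.305 yard = 1.305 * 0.9144 = 1.193292 m. Combine: 866.02727 m^2 / 1.193292 m = 725.74632 m. 1 mile = 1609.344 m, so 725.74632 m = 725.74632 / 1609.344 = 0.45095785 mile ≈ 0.451 mile (4 s.f.).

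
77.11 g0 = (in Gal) 1 g0 = 9.80665 m/s^2, so 77.11 g0 = 77.11 * 9.80665 = 756.19078 m/s^2. 1 Gal = 0.01 m/s^2, so 756.19078 m/s^2 = 756.19078 / 0.01 = 75619.078 Gal ≈ 7.562e+04 Gal (4 s.f.). Final answer: 7.562e+04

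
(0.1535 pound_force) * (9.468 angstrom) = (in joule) 6.465e-10. Check: 1 pound_force = 4.4482216 N, so 0.1535 pound_force = 0.1535 * 4.4482216 = 0.68280202 N. 1 angstrom = 1e-10 m, so 9.468 angstrom = 9.468 * 1e-10 = 9.468e-10 m. Combine: 0.68280202 N * 9.468e-10 m = 6.4647695e-10 J. 6.4647695e-10 J = 6.4647695e-10 joule ≈ 6.465e-10 joule (4 s.f.).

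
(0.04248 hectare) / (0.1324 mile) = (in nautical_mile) 0.001076. Check: 1 hectare = 10000 m^2, so 0.04248 hectare = 0.04248 * 10000 = 424.8 m^2. 1 mile = 1609.344 m, so 0.1324 mile = 0.1324 * 1609.344 = 213.07715 m. Combine: 424.8 m^2 / 213.07715 m = 1.9936441 m. 1 nautical_mile = 1852 m, so 1.9936441 m = 1.9936441 / 1852 = 0.0010764817 nautical_mile ≈ 0.001076 nautical_mile (4 s.f.).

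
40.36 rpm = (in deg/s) 242.2. Check: 1 rpm = 0.10471976 rad/s, so 40.36 rpm = 40.36 * 0.10471976 = 4.2264893 rad/s. 1 deg/s = 0.017453293 rad/s, so 4.2264893 rad/s = 4.2264893 / 0.017453293 = 242.16 deg/s ≈ 242.2 deg/s (4 s.f.).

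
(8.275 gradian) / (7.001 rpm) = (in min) 0.002955. Check: 1 gradian = 0.015707963 rad, so 8.275 gradian = 8.275 * 0.015707963 = 0.1299834 rad. 1 rpm = 0.10471976 rad/s, so 7.001 rpm = 7.001 * 0.10471976 = 0.73314301 rad/s. Combine: 0.1299834 rad / 0.73314301 rad/s = 0.1772961 s. 1 min = 60 s, so 0.1772961 s = 0.1772961 / 60 = 0.002954935 min ≈ 0.002955 min (4 s.f.).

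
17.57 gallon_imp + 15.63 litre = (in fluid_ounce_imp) 3361. Check: 1 gallon_imp = 0.00454609 m^3, so 17.57 gallon_imp = 17.57 * 0.00454609 = 0.079874801 m^3. 1 litre = 0.001 m^3, so 15.63 litre = 15.63 * 0.001 = 0.01563 m^3. Sum: 0.079874801 + 0.01563 = 0.095504801 m^3. 1 fluid_ounce_imp = 2.8413063e-05 m^3, so 0.095504801 m^3 = 0.095504801 / 2.8413063e-05 = 3361.2991 fluid_ounce_imp ≈ 3361 fluid_ounce_imp (4 s.f.).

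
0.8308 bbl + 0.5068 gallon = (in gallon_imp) 29.48. Check: 1 bbl = 0.15898729 m^3, so 0.8308 bbl = 0.8308 * 0.15898729 = 0.13208664 m^3. 1 gallon = 0.0037854118 m^3, so 0.5068 gallon = 0.5068 * 0.0037854118 = 0.0019184467 m^3. Sum: 0.13208664 + 0.0019184467 = 0.13400509 m^3. 1 gallon_imp = 0.00454609 m^3, so 0.13400509 m^3 = 0.13400509 / 0.00454609 = 29.476999 gallon_imp ≈ 29.48 gallon_imp (4 s.f.).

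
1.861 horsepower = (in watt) 1 horsepower = 745.69987 W, so 1.861 horsepower = 1.861 * 745.69987 = 1387.7475 W. 1387.7475 W = 1387.7475 watt ≈ 1388 watt (4 s.f.). Final answer: 1388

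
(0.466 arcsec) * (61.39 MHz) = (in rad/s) 1 arcsec = 4.8481368e-06 rad, so 0.466 arcsec = 0.466 * 4.8481368e-06 = 2.2592318e-06 rad. 1 MHz = 1000000 Hz, so 61.39 MHz = 61.39 * 1000000 = 61390000 Hz. Combine: 2.2592318e-06 rad * 61390000 Hz = 138.69424 rad/s. Result: 138.69424 rad/s ≈ 138.7 rad/s (4 s.f.). Final answer: 138.7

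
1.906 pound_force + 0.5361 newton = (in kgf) 0.9192. Check: 1 pound_force = 4.4482216 N, so 1.906 pound_force = 1.906 * 4.4482216 = 8.4783104 N. 0.5361 newton = 0.5361 N. Sum: 8.4783104 + 0.5361 = 9.0144104 N. 1 kgf = 9.80665 N, so 9.0144104 N = 9.0144104 / 9.80665 = 0.91921404 kgf ≈ 0.9192 kgf (4 s.f.).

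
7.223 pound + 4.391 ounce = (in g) 1 pound = 0.45359237 kg, so 7.223 pound = 7.223 * 0.45359237 = 3.2762977 kg. 1 ounce = 0.028349523 kg, so 4.391 ounce = 4.391 * 0.028349523 = 0.12448276 kg. Sum: 3.2762977 + 0.12448276 = 3.4007804 kg. 1 g = 0.001 kg, so 3.4007804 kg = 3.4007804 / 0.001 = 3400.7804 g ≈ 3401 g (4 s.f.). Final answer: 3401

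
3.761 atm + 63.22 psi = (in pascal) 8.17e+05. Check: 1 atm = 101325 Pa, so 3.761 atm = 3.761 * 101325 = 381083.33 Pa. 1 psi = 6894.7573 Pa, so 63.22 psi = 63.22 * 6894.7573 = 435886.56 Pa. Sum: 381083.33 + 435886.56 = 816969.88 Pa. 816969.88 Pa = 816969.88 pascal ≈ 8.17e+05 pascal (4 s.f.).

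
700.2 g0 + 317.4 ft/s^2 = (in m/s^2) 6963. Check: 1 g0 = 9.80665 m/s^2, so 700.2 g0 = 700.2 * 9.80665 = 6866.6163 m/s^2. 1 ft/s^2 = 0.3048 m/s^2, so 317.4 ft/s^2 = 317.4 * 0.3048 = 96.74352 m/s^2. Sum: 6866.6163 + 96.74352 = 6963.3598 m/s^2. Result: 6963.3598 m/s^2 ≈ 6963 m/s^2 (4 s.f.).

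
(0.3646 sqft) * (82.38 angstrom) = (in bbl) 1.755e-09. Check: 1 sqft = 0.09290304 m^2, so 0.3646 sqft = 0.3646 * 0.09290304 = 0.033872448 m^2. 1 angstrom = 1e-10 m, so 82.38 angstrom = 82.38 * 1e-10 = 8.238e-09 m. Combine: 0.033872448 m^2 * 8.238e-09 m = 2.7904123e-10 m^3. 1 bbl = 0.15898729 m^3, so 2.7904123e-10 m^3 = 2.7904123e-10 / 0.15898729 = 1.7551165e-09 bbl ≈ 1.755e-09 bbl (4 s.f.).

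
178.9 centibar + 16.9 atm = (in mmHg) 1.419e+04. Check: 1 centibar = 1000 Pa, so 178.9 centibar = 178.9 * 1000 = 178900 Pa. 1 atm = 101325 Pa, so 16.9 atm = 16.9 * 101325 = 1712392.5 Pa. Sum: 178900 + 1712392.5 = 1891292.5 Pa. 1 mmHg = 133.32237 Pa, so 1891292.5 Pa = 1891292.5 / 133.32237 = 14185.86 mmHg ≈ 1.419e+04 mmHg (4 s.f.).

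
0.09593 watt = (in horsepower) 0.0001286. Check: 0.09593 watt = 0.09593 W. 1 horsepower = 745.69987 W, so 0.09593 W = 0.09593 / 745.69987 = 0.00012864425 horsepower ≈ 0.0001286 horsepower (4 s.f.).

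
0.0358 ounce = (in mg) 1 ounce = 0.028349523 kg, so 0.0358 ounce = 0.0358 * 0.028349523 = 0.0010149129 kg. 1 mg = 1e-06 kg, so 0.0010149129 kg = 0.0010149129 / 1e-06 = 1014.9129 mg ≈ 1015 mg (4 s.f.). Final answer: 1015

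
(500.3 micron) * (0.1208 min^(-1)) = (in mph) 1 micron = 1e-06 m, so 500.3 micron = 500.3 * 1e-06 = 0.0005003 m. 1 min^(-1) = 0.016666667 Hz, so 0.1208 min^(-1) = 0.1208 * 0.016666667 = 0.0020133333 Hz. Combine: 0.0005003 m * 0.0020133333 Hz = 1.0072707e-06 m/s. 1 mph = 0.44704 m/s, so 1.0072707e-06 m/s = 1.0072707e-06 / 0.44704 = 2.2532003e-06 mph ≈ 2.253e-06 mph (4 s.f.). Final answer: 2.253e-06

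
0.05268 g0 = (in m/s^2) 1 g0 = 9.80665 m/s^2, so 0.05268 g0 = 0.05268 * 9.80665 = 0.51661432 m/s^2. Result: 0.51661432 m/s^2 ≈ 0.5166 m/s^2 (4 s.f.). Final answer: 0.5166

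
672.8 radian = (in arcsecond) 672.8 radian = 672.8 rad. 1 arcsecond = 4.8481368e-06 rad, so 672.8 rad = 672.8 / 4.8481368e-06 = 1.3877496e+08 arcsecond ≈ 1.388e+08 arcsecond (4 s.f.). Final answer: 1.388e+08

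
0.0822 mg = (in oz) 2.9e-06. Check: 1 mg = 1e-06 kg, so 0.0822 mg = 0.0822 * 1e-06 = 8.22e-08 kg. 1 oz = 0.028349523 kg, so 8.22e-08 kg = 8.22e-08 / 0.028349523 = 2.8995197e-06 oz ≈ 2.9e-06 oz (4 s.f.).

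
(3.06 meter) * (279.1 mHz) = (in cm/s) 85.4. Check: 3.06 meter = 3.06 m. 1 mHz = 0.001 Hz, so 279.1 mHz = 279.1 * 0.001 = 0.2791 Hz. Combine: 3.06 m * 0.2791 Hz = 0.854046 m/s. 1 cm/s = 0.01 m/s, so 0.854046 m/s = 0.854046 / 0.01 = 85.4046 cm/s ≈ 85.4 cm/s (4 s.f.).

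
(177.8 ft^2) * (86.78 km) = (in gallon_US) 3.787e+08. Check: 1 ft^2 = 0.09290304 m^2, so 177.8 ft^2 = 177.8 * 0.09290304 = 16.518161 m^2. 1 km = 1000 m, so 86.78 km = 86.78 * 1000 = 86780 m. Combine: 16.518161 m^2 * 86780 m = 1433446 m^3. 1 gallon_US = 0.0037854118 m^3, so 1433446 m^3 = 1433446 / 0.0037854118 = 3.7867636e+08 gallon_US ≈ 3.787e+08 gallon_US (4 s.f.).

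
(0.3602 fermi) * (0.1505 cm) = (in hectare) 1 fermi = 1e-15 m, so 0.3602 fermi = 0.3602 * 1e-15 = 3.602e-16 m. 1 cm = 0.01 m, so 0.1505 cm = 0.1505 * 0.01 = 0.001505 m. Combine: 3.602e-16 m * 0.001505 m = 5.42101e-19 m^2. 1 hectare = 10000 m^2, so 5.42101e-19 m^2 = 5.42101e-19 / 10000 = 5.42101e-23 hectare ≈ 5.421e-23 hectare (4 s.f.). Final answer: 5.421e-23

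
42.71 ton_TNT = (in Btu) 1.694e+08. Check: 1 ton_TNT = 4.184e+09 J, so 42.71 ton_TNT = 42.71 * 4.184e+09 = 1.7869864e+11 J. 1 Btu = 1055.0559 J, so 1.7869864e+11 J = 1.7869864e+11 / 1055.0559 = 1.6937363e+08 Btu ≈ 1.694e+08 Btu (4 s.f.).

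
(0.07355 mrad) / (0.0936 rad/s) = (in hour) 1 mrad = 0.001 rad, so 0.07355 mrad = 0.07355 * 0.001 = 7.355e-05 rad. 0.0936 rad/s is already in rad/s. Combine: 7.355e-05 rad / 0.0936 rad/s = 0.0007857906 s. 1 hour = 3600 s, so 0.0007857906 s = 0.0007857906 / 3600 = 2.1827517e-07 hour ≈ 2.183e-07 hour (4 s.f.). Final answer: 2.183e-07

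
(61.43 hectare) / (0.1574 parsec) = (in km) 1 hectare = 10000 m^2, so 61.43 hectare = 61.43 * 10000 = 614300 m^2. 1 parsec = 3.0856776e+16 m, so 0.1574 parsec = 0.1574 * 3.0856776e+16 = 4.8568565e+15 m. Combine: 614300 m^2 / 4.8568565e+15 m = 1.2648099e-10 m. 1 km = 1000 m, so 1.2648099e-10 m = 1.2648099e-10 / 1000 = 1.2648099e-13 km ≈ 1.265e-13 km (4 s.f.). Final answer: 1.265e-13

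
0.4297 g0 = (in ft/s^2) 13.83. Check: 1 g0 = 9.80665 m/s^2, so 0.4297 g0 = 0.4297 * 9.80665 = 4.2139175 m/s^2. 1 ft/s^2 = 0.3048 m/s^2, so 4.2139175 m/s^2 = 4.2139175 / 0.3048 = 13.825189 ft/s^2 ≈ 13.83 ft/s^2 (4 s.f.).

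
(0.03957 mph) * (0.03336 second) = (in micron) 1 mph = 0.44704 m/s, so 0.03957 mph = 0.03957 * 0.44704 = 0.017689373 m/s. 0.03336 second = 0.03336 s. Combine: 0.017689373 m/s * 0.03336 s = 0.00059011748 m. 1 micron = 1e-06 m, so 0.00059011748 m = 0.00059011748 / 1e-06 = 590.11748 micron ≈ 590.1 micron (4 s.f.). Final answer: 590.1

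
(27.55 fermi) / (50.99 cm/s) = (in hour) 1.501e-17. Check: 1 fermi = 1e-15 m, so 27.55 fermi = 27.55 * 1e-15 = 2.755e-14 m. 1 cm/s = 0.01 m/s, so 50.99 cm/s = 50.99 * 0.01 = 0.5099 m/s. Combine: 2.755e-14 m / 0.5099 m/s = 5.4030202e-14 s. 1 hour = 3600 s, so 5.4030202e-14 s = 5.4030202e-14 / 3600 = 1.5008389e-17 hour ≈ 1.501e-17 hour (4 s.f.).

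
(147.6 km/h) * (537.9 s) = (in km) 1 km/h = 0.27777778 m/s, so 147.6 km/h = 147.6 * 0.27777778 = 41 m/s. 537.9 s is already in s. Combine: 41 m/s * 537.9 s = 22053.9 m. 1 km = 1000 m, so 22053.9 m = 22053.9 / 1000 = 22.0539 km ≈ 22.05 km (4 s.f.). Final answer: 22.05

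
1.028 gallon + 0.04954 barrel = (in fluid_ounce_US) 397.9. Check: 1 gallon = 0.0037854118 m^3, so 1.028 gallon = 1.028 * 0.0037854118 = 0.0038914033 m^3. 1 barrel = 0.15898729 m^3, so 0.04954 barrel = 0.04954 * 0.15898729 = 0.0078762306 m^3. Sum: 0.0038914033 + 0.0078762306 = 0.011767634 m^3. 1 fluid_ounce_US = 2.957353e-05 m^3, so 0.011767634 m^3 = 0.011767634 / 2.957353e-05 = 397.91104 fluid_ounce_US ≈ 397.9 fluid_ounce_US (4 s.f.).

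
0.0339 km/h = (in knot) 0.0183. Check: 1 km/h = 0.27777778 m/s, so 0.0339 km/h = 0.0339 * 0.27777778 = 0.0094166667 m/s. 1 knot = 0.51444444 m/s, so 0.0094166667 m/s = 0.0094166667 / 0.51444444 = 0.018304536 knot ≈ 0.0183 knot (4 s.f.).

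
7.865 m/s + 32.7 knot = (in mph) 55.22. Check: 7.865 m/s is already in m/s. 1 knot = 0.51444444 m/s, so 32.7 knot = 32.7 * 0.51444444 = 16.822333 m/s. Sum: 7.865 + 16.822333 = 24.687333 m/s. 1 mph = 0.44704 m/s, so 24.687333 m/s = 24.687333 / 0.44704 = 55.223992 mph ≈ 55.22 mph (4 s.f.).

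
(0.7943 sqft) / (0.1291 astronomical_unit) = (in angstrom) 1 sqft = 0.09290304 m^2, so 0.7943 sqft = 0.7943 * 0.09290304 = 0.073792885 m^2. 1 astronomical_unit = 1.4959787e+11 m, so 0.1291 astronomical_unit = 0.1291 * 1.4959787e+11 = 1.9313085e+10 m. Combine: 0.073792885 m^2 / 1.9313085e+10 m = 3.820875e-12 m. 1 angstrom = 1e-10 m, so 3.820875e-12 m = 3.820875e-12 / 1e-10 = 0.03820875 angstrom ≈ 0.03821 angstrom (4 s.f.). Final answer: 0.03821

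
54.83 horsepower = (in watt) 1 horsepower = 745.69987 W, so 54.83 horsepower = 54.83 * 745.69987 = 40886.724 W. 40886.724 W = 40886.724 watt ≈ 4.089e+04 watt (4 s.f.). Final answer: 4.089e+04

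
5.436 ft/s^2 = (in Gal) 1 ft/s^2 = 0.3048 m/s^2, so 5.436 ft/s^2 = 5.436 * 0.3048 = 1.6568928 m/s^2. 1 Gal = 0.01 m/s^2, so 1.6568928 m/s^2 = 1.6568928 / 0.01 = 165.68928 Gal ≈ 165.7 Gal (4 s.f.). Final answer: 165.7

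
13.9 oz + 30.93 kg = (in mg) 1 oz = 0.028349523 kg, so 13.9 oz = 13.9 * 0.028349523 = 0.39405837 kg. 30.93 kg is already in kg. Sum: 0.39405837 + 30.93 = 31.324058 kg. 1 mg = 1e-06 kg, so 31.324058 kg = 31.324058 / 1e-06 = 31324058 mg ≈ 3.132e+07 mg (4 s.f.). Final answer: 3.132e+07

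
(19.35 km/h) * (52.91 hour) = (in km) 1 km/h = 0.27777778 m/s, so 19.35 km/h = 19.35 * 0.27777778 = 5.375 m/s. 1 hour = 3600 s, so 52.91 hour = 52.91 * 3600 = 190476 s. Combine: 5.375 m/s * 190476 s = 1023808.5 m. 1 km = 1000 m, so 1023808.5 m = 1023808.5 / 1000 = 1023.8085 km ≈ 1024 km (4 s.f.). Final answer: 1024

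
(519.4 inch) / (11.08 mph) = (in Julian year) 1 inch = 0.0254 m, so 519.4 inch = 519.4 * 0.0254 = 13.19276 m. 1 mph = 0.44704 m/s, so 11.08 mph = 11.08 * 0.44704 = 4.9532032 m/s. Combine: 13.19276 m / 4.9532032 m/s = 2.6634805 s. 1 Julian year = 31557600 s, so 2.6634805 s = 2.6634805 / 31557600 = 8.4400603e-08 Julian year ≈ 8.44e-08 Julian year (4 s.f.). Final answer: 8.44e-08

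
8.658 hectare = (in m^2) 1 hectare = 10000 m^2, so 8.658 hectare = 8.658 * 10000 = 86580 m^2. Result: 86580 m^2 ≈ 8.658e+04 m^2 (4 s.f.). Final answer: 8.658e+04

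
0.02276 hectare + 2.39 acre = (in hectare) 1 hectare = 10000 m^2, so 0.02276 hectare = 0.02276 * 10000 = 227.6 m^2. 1 acre = 4046.8564 m^2, so 2.39 acre = 2.39 * 4046.8564 = 9671.9868 m^2. Sum: 227.6 + 9671.9868 = 9899.5868 m^2. 1 hectare = 10000 m^2, so 9899.5868 m^2 = 9899.5868 / 10000 = 0.98995868 hectare ≈ 0.99 hectare (4 s.f.). Final answer: 0.99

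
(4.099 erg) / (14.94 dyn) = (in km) 2.744e-06. Check: 1 erg = 1e-07 J, so 4.099 erg = 4.099 * 1e-07 = 4.099e-07 J. 1 dyn = 1e-05 N, so 14.94 dyn = 14.94 * 1e-05 = 0.0001494 N. Combine: 4.099e-07 J / 0.0001494 N = 0.0027436412 m. 1 km = 1000 m, so 0.0027436412 m = 0.0027436412 / 1000 = 2.7436412e-06 km ≈ 2.744e-06 km (4 s.f.).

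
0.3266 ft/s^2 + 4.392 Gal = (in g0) 1 ft/s^2 = 0.3048 m/s^2, so 0.3266 ft/s^2 = 0.3266 * 0.3048 = 0.09954768 m/s^2. 1 Gal = 0.01 m/s^2, so 4.392 Gal = 4.392 * 0.01 = 0.04392 m/s^2. Sum: 0.09954768 + 0.04392 = 0.14346768 m/s^2. 1 g0 = 9.80665 m/s^2, so 0.14346768 m/s^2 = 0.14346768 / 9.80665 = 0.014629632 g0 ≈ 0.01463 g0 (4 s.f.). Final answer: 0.01463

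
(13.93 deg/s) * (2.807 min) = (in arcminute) 1.408e+05. Check: 1 deg/s = 0.017453293 rad/s, so 13.93 deg/s = 13.93 * 0.017453293 = 0.24312436 rad/s. 1 min = 60 s, so 2.807 min = 2.807 * 60 = 168.42 s. Combine: 0.24312436 rad/s * 168.42 s = 40.947006 rad. 1 arcminute = 0.00029088821 rad, so 40.947006 rad = 40.947006 / 0.00029088821 = 140765.44 arcminute ≈ 1.408e+05 arcminute (4 s.f.).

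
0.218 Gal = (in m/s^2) 1 Gal = 0.01 m/s^2, so 0.218 Gal = 0.218 * 0.01 = 0.00218 m/s^2. Result: 0.00218 m/s^2. Final answer: 0.00218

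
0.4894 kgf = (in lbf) 1 kgf = 9.80665 N, so 0.4894 kgf = 0.4894 * 9.80665 = 4.7993745 N. 1 lbf = 4.4482216 N, so 4.7993745 N = 4.7993745 / 4.4482216 = 1.0789423 lbf ≈ 1.079 lbf (4 s.f.). Final answer: 1.079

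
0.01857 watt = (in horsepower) 2.49e-05. Check: 0.01857 watt = 0.01857 W. 1 horsepower = 745.69987 W, so 0.01857 W = 0.01857 / 745.69987 = 2.490278e-05 horsepower ≈ 2.49e-05 horsepower (4 s.f.).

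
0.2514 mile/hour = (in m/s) 0.1124. Check: 1 mile/hour = 0.44704 m/s, so 0.2514 mile/hour = 0.2514 * 0.44704 = 0.11238586 m/s. Result: 0.11238586 m/s ≈ 0.1124 m/s (4 s.f.).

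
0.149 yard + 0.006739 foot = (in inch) 5.445. Check: 1 yard = 0.9144 m, so 0.149 yard = 0.149 * 0.9144 = 0.1362456 m. 1 foot = 0.3048 m, so 0.006739 foot = 0.006739 * 0.3048 = 0.0020540472 m. Sum: 0.1362456 + 0.0020540472 = 0.13829965 m. 1 inch = 0.0254 m, so 0.13829965 m = 0.13829965 / 0.0254 = 5.444868 inch ≈ 5.445 inch (4 s.f.).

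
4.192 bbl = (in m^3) 0.6665. Check: 1 bbl = 0.15898729 m^3, so 4.192 bbl = 4.192 * 0.15898729 = 0.66647474 m^3. Result: 0.66647474 m^3 ≈ 0.6665 m^3 (4 s.f.).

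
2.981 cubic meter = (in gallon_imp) 2.981 cubic meter = 2.981 m^3. 1 gallon_imp = 0.00454609 m^3, so 2.981 m^3 = 2.981 / 0.00454609 = 655.72833 gallon_imp ≈ 655.7 gallon_imp (4 s.f.). Final answer: 655.7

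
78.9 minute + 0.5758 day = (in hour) 1 minute = 60 s, so 78.9 minute = 78.9 * 60 = 4734 s. 1 day = 86400 s, so 0.5758 day = 0.5758 * 86400 = 49749.12 s. Sum: 4734 + 49749.12 = 54483.12 s. 1 hour = 3600 s, so 54483.12 s = 54483.12 / 3600 = 15.1342 hour ≈ 15.13 hour (4 s.f.). Final answer: 15.13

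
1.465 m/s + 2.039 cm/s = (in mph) 1.465 m/s is already in m/s. 1 cm/s = 0.01 m/s, so 2.039 cm/s = 2.039 * 0.01 = 0.02039 m/s. Sum: 1.465 + 0.02039 = 1.48539 m/s. 1 mph = 0.44704 m/s, so 1.48539 m/s = 1.48539 / 0.44704 = 3.3227228 mph ≈ 3.323 mph (4 s.f.). Final answer: 3.323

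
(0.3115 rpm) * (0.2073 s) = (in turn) 0.001076. Check: 1 rpm = 0.10471976 rad/s, so 0.3115 rpm = 0.3115 * 0.10471976 = 0.032620204 rad/s. 0.2073 s is already in s. Combine: 0.032620204 rad/s * 0.2073 s = 0.0067621682 rad. 1 turn = 6.2831853 rad, so 0.0067621682 rad = 0.0067621682 / 6.2831853 = 0.0010762325 turn ≈ 0.001076 turn (4 s.f.).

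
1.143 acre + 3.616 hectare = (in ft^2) 4.39e+05. Check: 1 acre = 4046.8564 m^2, so 1.143 acre = 1.143 * 4046.8564 = 4625.5569 m^2. 1 hectare = 10000 m^2, so 3.616 hectare = 3.616 * 10000 = 36160 m^2. Sum: 4625.5569 + 36160 = 40785.557 m^2. 1 ft^2 = 0.09290304 m^2, so 40785.557 m^2 = 40785.557 / 0.09290304 = 439012.08 ft^2 ≈ 4.39e+05 ft^2 (4 s.f.).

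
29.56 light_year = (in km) 1 light_year = 9.4607305e+15 m, so 29.56 light_year = 29.56 * 9.4607305e+15 = 2.7965919e+17 m. 1 km = 1000 m, so 2.7965919e+17 m = 2.7965919e+17 / 1000 = 2.7965919e+14 km ≈ 2.797e+14 km (4 s.f.). Final answer: 2.797e+14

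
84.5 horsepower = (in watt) 1 horsepower = 745.69987 W, so 84.5 horsepower = 84.5 * 745.69987 = 63011.639 W. 63011.639 W = 63011.639 watt ≈ 6.301e+04 watt (4 s.f.). Final answer: 6.301e+04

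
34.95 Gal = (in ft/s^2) 1.147. Check: 1 Gal = 0.01 m/s^2, so 34.95 Gal = 34.95 * 0.01 = 0.3495 m/s^2. 1 ft/s^2 = 0.3048 m/s^2, so 0.3495 m/s^2 = 0.3495 / 0.3048 = 1.1466535 ft/s^2 ≈ 1.147 ft/s^2 (4 s.f.).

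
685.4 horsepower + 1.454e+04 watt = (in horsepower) 704.9. Check: 1 horsepower = 745.69987 W, so 685.4 horsepower = 685.4 * 745.69987 = 511102.69 W. 1.454e+04 watt = 14540 W. Sum: 511102.69 + 14540 = 525642.69 W. 1 horsepower = 745.69987 W, so 525642.69 W = 525642.69 / 745.69987 = 704.89846 horsepower ≈ 704.9 horsepower (4 s.f.).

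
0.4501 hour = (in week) 0.002679. Check: 1 hour = 3600 s, so 0.4501 hour = 0.4501 * 3600 = 1620.36 s. 1 week = 604800 s, so 1620.36 s = 1620.36 / 604800 = 0.0026791667 week ≈ 0.002679 week (4 s.f.).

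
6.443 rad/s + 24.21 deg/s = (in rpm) 6.443 rad/s is already in rad/s. 1 deg/s = 0.017453293 rad/s, so 24.21 deg/s = 24.21 * 0.017453293 = 0.42254421 rad/s. Sum: 6.443 + 0.42254421 = 6.8655442 rad/s. 1 rpm = 0.10471976 rad/s, so 6.8655442 rad/s = 6.8655442 / 0.10471976 = 65.561118 rpm ≈ 65.56 rpm (4 s.f.). Final answer: 65.56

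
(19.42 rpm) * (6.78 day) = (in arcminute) 1 rpm = 0.10471976 rad/s, so 19.42 rpm = 19.42 * 0.10471976 = 2.0336576 rad/s. 1 day = 86400 s, so 6.78 day = 6.78 * 86400 = 585792 s. Combine: 2.0336576 rad/s * 585792 s = 1191300.4 rad. 1 arcminute = 0.00029088821 rad, so 1191300.4 rad = 1191300.4 / 0.00029088821 = 4.095389e+09 arcminute ≈ 4.095e+09 arcminute (4 s.f.). Final answer: 4.095e+09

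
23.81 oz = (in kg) 0.675. Check: 1 oz = 0.028349523 kg, so 23.81 oz = 23.81 * 0.028349523 = 0.67500215 kg. Result: 0.67500215 kg ≈ 0.675 kg (4 s.f.).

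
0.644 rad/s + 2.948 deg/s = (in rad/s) 0.644 rad/s is already in rad/s. 1 deg/s = 0.017453293 rad/s, so 2.948 deg/s = 2.948 * 0.017453293 = 0.051452306 rad/s. Sum: 0.644 + 0.051452306 = 0.69545231 rad/s. Result: 0.69545231 rad/s ≈ 0.6955 rad/s (4 s.f.). Final answer: 0.6955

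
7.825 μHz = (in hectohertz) 1 μHz = 1e-06 Hz, so 7.825 μHz = 7.825 * 1e-06 = 7.825e-06 Hz. 1 hectohertz = 100 Hz, so 7.825e-06 Hz = 7.825e-06 / 100 = 7.825e-08 hectohertz. Final answer: 7.825e-08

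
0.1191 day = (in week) 0.01701. Check: 1 day = 86400 s, so 0.1191 day = 0.1191 * 86400 = 10290.24 s. 1 week = 604800 s, so 10290.24 s = 10290.24 / 604800 = 0.017014286 week ≈ 0.01701 week (4 s.f.).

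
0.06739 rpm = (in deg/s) 0.4043. Check: 1 rpm = 0.10471976 rad/s, so 0.06739 rpm = 0.06739 * 0.10471976 = 0.0070570643 rad/s. 1 deg/s = 0.017453293 rad/s, so 0.0070570643 rad/s = 0.0070570643 / 0.017453293 = 0.40434 deg/s ≈ 0.4043 deg/s (4 s.f.).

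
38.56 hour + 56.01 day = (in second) 4.978e+06. Check: 1 hour = 3600 s, so 38.56 hour = 38.56 * 3600 = 138816 s. 1 day = 86400 s, so 56.01 day = 56.01 * 86400 = 4839264 s. Sum: 138816 + 4839264 = 4978080 s. 4978080 s = 4978080 second ≈ 4.978e+06 second (4 s.f.).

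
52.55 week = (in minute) 5.297e+05. Check: 1 week = 604800 s, so 52.55 week = 52.55 * 604800 = 31782240 s. 1 minute = 60 s, so 31782240 s = 31782240 / 60 = 529704 minute ≈ 5.297e+05 minute (4 s.f.).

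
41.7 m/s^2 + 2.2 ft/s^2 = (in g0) 41.7 m/s^2 is already in m/s^2. 1 ft/s^2 = 0.3048 m/s^2, so 2.2 ft/s^2 = 2.2 * 0.3048 = 0.67056 m/s^2. Sum: 41.7 + 0.67056 = 42.37056 m/s^2. 1 g0 = 9.80665 m/s^2, so 42.37056 m/s^2 = 42.37056 / 9.80665 = 4.3205947 g0 ≈ 4.321 g0 (4 s.f.). Final answer: 4.321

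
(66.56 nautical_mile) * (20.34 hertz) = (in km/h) 9.026e+06. Check: 1 nautical_mile = 1852 m, so 66.56 nautical_mile = 66.56 * 1852 = 123269.12 m. 20.34 hertz = 20.34 Hz. Combine: 123269.12 m * 20.34 Hz = 2507293.9 m/s. 1 km/h = 0.27777778 m/s, so 2507293.9 m/s = 2507293.9 / 0.27777778 = 9026258 km/h ≈ 9.026e+06 km/h (4 s.f.).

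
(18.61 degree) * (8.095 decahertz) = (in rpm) 251.1. Check: 1 degree = 0.017453293 rad, so 18.61 degree = 18.61 * 0.017453293 = 0.32480577 rad. 1 decahertz = 10 Hz, so 8.095 decahertz = 8.095 * 10 = 80.95 Hz. Combine: 0.32480577 rad * 80.95 Hz = 26.293027 rad/s. 1 rpm = 0.10471976 rad/s, so 26.293027 rad/s = 26.293027 / 0.10471976 = 251.07992 rpm ≈ 251.1 rpm (4 s.f.).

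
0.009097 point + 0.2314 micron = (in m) 3.441e-06. Check: 1 point = 0.00035277778 m, so 0.009097 point = 0.009097 * 0.00035277778 = 3.2092194e-06 m. 1 micron = 1e-06 m, so 0.2314 micron = 0.2314 * 1e-06 = 2.314e-07 m. Sum: 3.2092194e-06 + 2.314e-07 = 3.4406194e-06 m. Result: 3.4406194e-06 m ≈ 3.441e-06 m (4 s.f.).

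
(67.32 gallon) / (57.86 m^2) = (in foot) 0.01445. Check: 1 gallon = 0.0037854118 m^3, so 67.32 gallon = 67.32 * 0.0037854118 = 0.25483392 m^3. 57.86 m^2 is already in m^2. Combine: 0.25483392 m^3 / 57.86 m^2 = 0.0044043194 m. 1 foot = 0.3048 m, so 0.0044043194 m = 0.0044043194 / 0.3048 = 0.014449867 foot ≈ 0.01445 foot (4 s.f.).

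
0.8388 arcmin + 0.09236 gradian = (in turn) 0.0002697. Check: 1 arcmin = 0.00029088821 rad, so 0.8388 arcmin = 0.8388 * 0.00029088821 = 0.00024399703 rad. 1 gradian = 0.015707963 rad, so 0.09236 gradian = 0.09236 * 0.015707963 = 0.0014507875 rad. Sum: 0.00024399703 + 0.0014507875 = 0.0016947845 rad. 1 turn = 6.2831853 rad, so 0.0016947845 rad = 0.0016947845 / 6.2831853 = 0.00026973333 turn ≈ 0.0002697 turn (4 s.f.).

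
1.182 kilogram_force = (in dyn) 1 kilogram_force = 9.80665 N, so 1.182 kilogram_force = 1.182 * 9.80665 = 11.59146 N. 1 dyn = 1e-05 N, so 11.59146 N = 11.59146 / 1e-05 = 1159146 dyn ≈ 1.159e+06 dyn (4 s.f.). Final answer: 1.159e+06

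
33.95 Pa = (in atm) 0.0003351. Check: 1 atm = 101325 Pa, so 33.95 Pa = 33.95 / 101325 = 0.00033506045 atm ≈ 0.0003351 atm (4 s.f.).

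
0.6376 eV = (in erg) 1 eV = 1.6021766e-19 J, so 0.6376 eV = 0.6376 * 1.6021766e-19 = 1.0215478e-19 J. 1 erg = 1e-07 J, so 1.0215478e-19 J = 1.0215478e-19 / 1e-07 = 1.0215478e-12 erg ≈ 1.022e-12 erg (4 s.f.). Final answer: 1.022e-12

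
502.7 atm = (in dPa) 1 atm = 101325 Pa, so 502.7 atm = 502.7 * 101325 = 50936078 Pa. 1 dPa = 0.1 Pa, so 50936078 Pa = 50936078 / 0.1 = 5.0936078e+08 dPa ≈ 5.094e+08 dPa (4 s.f.). Final answer: 5.094e+08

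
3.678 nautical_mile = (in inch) 1 nautical_mile = 1852 m, so 3.678 nautical_mile = 3.678 * 1852 = 6811.656 m. 1 inch = 0.0254 m, so 6811.656 m = 6811.656 / 0.0254 = 268175.43 inch ≈ 2.682e+05 inch (4 s.f.). Final answer: 2.682e+05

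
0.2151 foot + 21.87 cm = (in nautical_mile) 1 foot = 0.3048 m, so 0.2151 foot = 0.2151 * 0.3048 = 0.06556248 m. 1 cm = 0.01 m, so 21.87 cm = 21.87 * 0.01 = 0.2187 m. Sum: 0.06556248 + 0.2187 = 0.28426248 m. 1 nautical_mile = 1852 m, so 0.28426248 m = 0.28426248 / 1852 = 0.00015348946 nautical_mile ≈ 0.0001535 nautical_mile (4 s.f.). Final answer: 0.0001535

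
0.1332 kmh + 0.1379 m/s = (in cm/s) 17.49. Check: 1 kmh = 0.27777778 m/s, so 0.1332 kmh = 0.1332 * 0.27777778 = 0.037 m/s. 0.1379 m/s is already in m/s. Sum: 0.037 + 0.1379 = 0.1749 m/s. 1 cm/s = 0.01 m/s, so 0.1749 m/s = 0.1749 / 0.01 = 17.49 cm/s.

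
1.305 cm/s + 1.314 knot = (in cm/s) 68.9. Check: 1 cm/s = 0.01 m/s, so 1.305 cm/s = 1.305 * 0.01 = 0.01305 m/s. 1 knot = 0.51444444 m/s, so 1.314 knot = 1.314 * 0.51444444 = 0.67598 m/s. Sum: 0.01305 + 0.67598 = 0.68903 m/s. 1 cm/s = 0.01 m/s, so 0.68903 m/s = 0.68903 / 0.01 = 68.903 cm/s ≈ 68.9 cm/s (4 s.f.).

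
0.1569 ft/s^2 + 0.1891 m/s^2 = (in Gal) 1 ft/s^2 = 0.3048 m/s^2, so 0.1569 ft/s^2 = 0.1569 * 0.3048 = 0.04782312 m/s^2. 0.1891 m/s^2 is already in m/s^2. Sum: 0.04782312 + 0.1891 = 0.23692312 m/s^2. 1 Gal = 0.01 m/s^2, so 0.23692312 m/s^2 = 0.23692312 / 0.01 = 23.692312 Gal ≈ 23.69 Gal (4 s.f.). Final answer: 23.69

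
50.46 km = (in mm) 1 km = 1000 m, so 50.46 km = 50.46 * 1000 = 50460 m. 1 mm = 0.001 m, so 50460 m = 50460 / 0.001 = 50460000 mm ≈ 5.046e+07 mm (4 s.f.). Final answer: 5.046e+07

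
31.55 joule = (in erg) 3.155e+08. Check: 31.55 joule = 31.55 J. 1 erg = 1e-07 J, so 31.55 J = 31.55 / 1e-07 = 3.155e+08 erg.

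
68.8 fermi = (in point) 1 fermi = 1e-15 m, so 68.8 fermi = 68.8 * 1e-15 = 6.88e-14 m. 1 point = 0.00035277778 m, so 6.88e-14 m = 6.88e-14 / 0.00035277778 = 1.9502362e-10 point ≈ 1.95e-10 point (4 s.f.). Final answer: 1.95e-10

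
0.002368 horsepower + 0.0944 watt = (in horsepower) 1 horsepower = 745.69987 W, so 0.002368 horsepower = 0.002368 * 745.69987 = 1.7658173 W. 0.0944 watt = 0.0944 W. Sum: 1.7658173 + 0.0944 = 1.8602173 W. 1 horsepower = 745.69987 W, so 1.8602173 W = 1.8602173 / 745.69987 = 0.0024945925 horsepower ≈ 0.002495 horsepower (4 s.f.). Final answer: 0.002495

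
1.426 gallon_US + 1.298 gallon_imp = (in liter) 11.3. Check: 1 gallon_US = 0.0037854118 m^3, so 1.426 gallon_US = 1.426 * 0.0037854118 = 0.0053979972 m^3. 1 gallon_imp = 0.00454609 m^3, so 1.298 gallon_imp = 1.298 * 0.00454609 = 0.0059008248 m^3. Sum: 0.0053979972 + 0.0059008248 = 0.011298822 m^3. 1 liter = 0.001 m^3, so 0.011298822 m^3 = 0.011298822 / 0.001 = 11.298822 liter ≈ 11.3 liter (4 s.f.).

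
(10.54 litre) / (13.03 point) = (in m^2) 1 litre = 0.001 m^3, so 10.54 litre = 10.54 * 0.001 = 0.01054 m^3. 1 point = 0.00035277778 m, so 13.03 point = 13.03 * 0.00035277778 = 0.0045966944 m. Combine: 0.01054 m^3 / 0.0045966944 m = 2.2929521 m^2. Result: 2.2929521 m^2 ≈ 2.293 m^2 (4 s.f.). Final answer: 2.293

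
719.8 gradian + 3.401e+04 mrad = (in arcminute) 1 gradian = 0.015707963 rad, so 719.8 gradian = 719.8 * 0.015707963 = 11.306592 rad. 1 mrad = 0.001 rad, so 3.401e+04 mrad = 3.401e+04 * 0.001 = 34.01 rad. Sum: 11.306592 + 34.01 = 45.316592 rad. 1 arcminute = 0.00029088821 rad, so 45.316592 rad = 45.316592 / 0.00029088821 = 155786.97 arcminute ≈ 1.558e+05 arcminute (4 s.f.). Final answer: 1.558e+05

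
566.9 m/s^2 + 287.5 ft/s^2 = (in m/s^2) 654.5. Check: 566.9 m/s^2 is already in m/s^2. 1 ft/s^2 = 0.3048 m/s^2, so 287.5 ft/s^2 = 287.5 * 0.3048 = 87.63 m/s^2. Sum: 566.9 + 87.63 = 654.53 m/s^2. Result: 654.53 m/s^2 ≈ 654.5 m/s^2 (4 s.f.).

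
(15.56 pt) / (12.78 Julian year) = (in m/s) 1 pt = 0.00035277778 m, so 15.56 pt = 15.56 * 0.00035277778 = 0.0054892222 m. 1 Julian year = 31557600 s, so 12.78 Julian year = 12.78 * 31557600 = 4.0330613e+08 s. Combine: 0.0054892222 m / 4.0330613e+08 s = 1.361056e-11 m/s. Result: 1.361056e-11 m/s ≈ 1.361e-11 m/s (4 s.f.). Final answer: 1.361e-11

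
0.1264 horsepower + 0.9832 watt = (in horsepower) 0.1277. Check: 1 horsepower = 745.69987 W, so 0.1264 horsepower = 0.1264 * 745.69987 = 94.256464 W. 0.9832 watt = 0.9832 W. Sum: 94.256464 + 0.9832 = 95.239664 W. 1 horsepower = 745.69987 W, so 95.239664 W = 95.239664 / 745.69987 = 0.12771849 horsepower ≈ 0.1277 horsepower (4 s.f.).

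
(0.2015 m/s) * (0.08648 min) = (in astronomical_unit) 0.2015 m/s is already in m/s. 1 min = 60 s, so 0.08648 min = 0.08648 * 60 = 5.1888 s. Combine: 0.2015 m/s * 5.1888 s = 1.0455432 m. 1 astronomical_unit = 1.4959787e+11 m, so 1.0455432 m = 1.0455432 / 1.4959787e+11 = 6.9890246e-12 astronomical_unit ≈ 6.989e-12 astronomical_unit (4 s.f.). Final answer: 6.989e-12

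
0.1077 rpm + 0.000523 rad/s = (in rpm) 1 rpm = 0.10471976 rad/s, so 0.1077 rpm = 0.1077 * 0.10471976 = 0.011278318 rad/s. 0.000523 rad/s is already in rad/s. Sum: 0.011278318 + 0.000523 = 0.011801318 rad/s. 1 rpm = 0.10471976 rad/s, so 0.011801318 rad/s = 0.011801318 / 0.10471976 = 0.11269428 rpm ≈ 0.1127 rpm (4 s.f.). Final answer: 0.1127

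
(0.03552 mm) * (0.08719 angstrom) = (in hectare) 1 mm = 0.001 m, so 0.03552 mm = 0.03552 * 0.001 = 3.552e-05 m. 1 angstrom = 1e-10 m, so 0.08719 angstrom = 0.08719 * 1e-10 = 8.719e-12 m. Combine: 3.552e-05 m * 8.719e-12 m = 3.0969888e-16 m^2. 1 hectare = 10000 m^2, so 3.0969888e-16 m^2 = 3.0969888e-16 / 10000 = 3.0969888e-20 hectare ≈ 3.097e-20 hectare (4 s.f.). Final answer: 3.097e-20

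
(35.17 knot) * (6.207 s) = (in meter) 112.3. Check: 1 knot = 0.51444444 m/s, so 35.17 knot = 35.17 * 0.51444444 = 18.093011 m/s. 6.207 s is already in s. Combine: 18.093011 m/s * 6.207 s = 112.30332 m. 112.30332 m = 112.30332 meter ≈ 112.3 meter (4 s.f.).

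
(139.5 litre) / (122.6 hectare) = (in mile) 7.07e-11. Check: 1 litre = 0.001 m^3, so 139.5 litre = 139.5 * 0.001 = 0.1395 m^3. 1 hectare = 10000 m^2, so 122.6 hectare = 122.6 * 10000 = 1226000 m^2. Combine: 0.1395 m^3 / 1226000 m^2 = 1.1378467e-07 m. 1 mile = 1609.344 m, so 1.1378467e-07 m = 1.1378467e-07 / 1609.344 = 7.0702513e-11 mile ≈ 7.07e-11 mile (4 s.f.).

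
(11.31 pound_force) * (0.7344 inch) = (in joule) 0.9385. Check: 1 pound_force = 4.4482216 N, so 11.31 pound_force = 11.31 * 4.4482216 = 50.309386 N. 1 inch = 0.0254 m, so 0.7344 inch = 0.7344 * 0.0254 = 0.01865376 m. Combine: 50.309386 N * 0.01865376 m = 0.93845922 J. 0.93845922 J = 0.93845922 joule ≈ 0.9385 joule (4 s.f.).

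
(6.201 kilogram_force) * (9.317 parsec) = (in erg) 1.748e+26. Check: 1 kilogram_force = 9.80665 N, so 6.201 kilogram_force = 6.201 * 9.80665 = 60.811037 N. 1 parsec = 3.0856776e+16 m, so 9.317 parsec = 9.317 * 3.0856776e+16 = 2.8749258e+17 m. Combine: 60.811037 N * 2.8749258e+17 m = 1.7482722e+19 J. 1 erg = 1e-07 J, so 1.7482722e+19 J = 1.7482722e+19 / 1e-07 = 1.7482722e+26 erg ≈ 1.748e+26 erg (4 s.f.).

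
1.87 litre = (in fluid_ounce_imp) 65.81. Check: 1 litre = 0.001 m^3, so 1.87 litre = 1.87 * 0.001 = 0.00187 m^3. 1 fluid_ounce_imp = 2.8413063e-05 m^3, so 0.00187 m^3 = 0.00187 / 2.8413063e-05 = 65.814799 fluid_ounce_imp ≈ 65.81 fluid_ounce_imp (4 s.f.).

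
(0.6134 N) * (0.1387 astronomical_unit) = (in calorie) 0.6134 N is already in N. 1 astronomical_unit = 1.4959787e+11 m, so 0.1387 astronomical_unit = 0.1387 * 1.4959787e+11 = 2.0749225e+10 m. Combine: 0.6134 N * 2.0749225e+10 m = 1.2727574e+10 J. 1 calorie = 4.184 J, so 1.2727574e+10 J = 1.2727574e+10 / 4.184 = 3.0419633e+09 calorie ≈ 3.042e+09 calorie (4 s.f.). Final answer: 3.042e+09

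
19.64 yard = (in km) 1 yard = 0.9144 m, so 19.64 yard = 19.64 * 0.9144 = 17.958816 m. 1 km = 1000 m, so 17.958816 m = 17.958816 / 1000 = 0.017958816 km ≈ 0.01796 km (4 s.f.). Final answer: 0.01796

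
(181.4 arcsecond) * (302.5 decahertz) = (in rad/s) 2.66. Check: 1 arcsecond = 4.8481368e-06 rad, so 181.4 arcsecond = 181.4 * 4.8481368e-06 = 0.00087945202 rad. 1 decahertz = 10 Hz, so 302.5 decahertz = 302.5 * 10 = 3025 Hz. Combine: 0.00087945202 rad * 3025 Hz = 2.6603424 rad/s. Result: 2.6603424 rad/s ≈ 2.66 rad/s (4 s.f.).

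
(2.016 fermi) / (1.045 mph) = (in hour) 1 fermi = 1e-15 m, so 2.016 fermi = 2.016 * 1e-15 = 2.016e-15 m. 1 mph = 0.44704 m/s, so 1.045 mph = 1.045 * 0.44704 = 0.4671568 m/s. Combine: 2.016e-15 m / 0.4671568 m/s = 4.3154675e-15 s. 1 hour = 3600 s, so 4.3154675e-15 s = 4.3154675e-15 / 3600 = 1.198741e-18 hour ≈ 1.199e-18 hour (4 s.f.). Final answer: 1.199e-18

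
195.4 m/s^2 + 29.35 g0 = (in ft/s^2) 1585. Check: 195.4 m/s^2 is already in m/s^2. 1 g0 = 9.80665 m/s^2, so 29.35 g0 = 29.35 * 9.80665 = 287.82518 m/s^2. Sum: 195.4 + 287.82518 = 483.22518 m/s^2. 1 ft/s^2 = 0.3048 m/s^2, so 483.22518 m/s^2 = 483.22518 / 0.3048 = 1585.3844 ft/s^2 ≈ 1585 ft/s^2 (4 s.f.).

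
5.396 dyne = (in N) 5.396e-05. Check: 1 dyne = 1e-05 N, so 5.396 dyne = 5.396 * 1e-05 = 5.396e-05 N. Result: 5.396e-05 N.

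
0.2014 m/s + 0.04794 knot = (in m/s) 0.2014 m/s is already in m/s. 1 knot = 0.51444444 m/s, so 0.04794 knot = 0.04794 * 0.51444444 = 0.024662467 m/s. Sum: 0.2014 + 0.024662467 = 0.22606247 m/s. Result: 0.22606247 m/s ≈ 0.2261 m/s (4 s.f.). Final answer: 0.2261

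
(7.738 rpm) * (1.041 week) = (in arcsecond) 1.052e+11. Check: 1 rpm = 0.10471976 rad/s, so 7.738 rpm = 7.738 * 0.10471976 = 0.81032147 rad/s. 1 week = 604800 s, so 1.041 week = 1.041 * 604800 = 629596.8 s. Combine: 0.81032147 rad/s * 629596.8 s = 510175.8 rad. 1 arcsecond = 4.8481368e-06 rad, so 510175.8 rad = 510175.8 / 4.8481368e-06 = 1.0523131e+11 arcsecond ≈ 1.052e+11 arcsecond (4 s.f.).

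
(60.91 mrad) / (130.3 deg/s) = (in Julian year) 1 mrad = 0.001 rad, so 60.91 mrad = 60.91 * 0.001 = 0.06091 rad. 1 deg/s = 0.017453293 rad/s, so 130.3 deg/s = 130.3 * 0.017453293 = 2.274164 rad/s. Combine: 0.06091 rad / 2.274164 rad/s = 0.026783468 s. 1 Julian year = 31557600 s, so 0.026783468 s = 0.026783468 / 31557600 = 8.487169e-10 Julian year ≈ 8.487e-10 Julian year (4 s.f.). Final answer: 8.487e-10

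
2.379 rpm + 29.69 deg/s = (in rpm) 7.327. Check: 1 rpm = 0.10471976 rad/s, so 2.379 rpm = 2.379 * 0.10471976 = 0.2491283 rad/s. 1 deg/s = 0.017453293 rad/s, so 29.69 deg/s = 29.69 * 0.017453293 = 0.51818825 rad/s. Sum: 0.2491283 + 0.51818825 = 0.76731655 rad/s. 1 rpm = 0.10471976 rad/s, so 0.76731655 rad/s = 0.76731655 / 0.10471976 = 7.3273333 rpm ≈ 7.327 rpm (4 s.f.).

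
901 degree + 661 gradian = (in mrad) 1 degree = 0.017453293 rad, so 901 degree = 901 * 0.017453293 = 15.725417 rad. 1 gradian = 0.015707963 rad, so 661 gradian = 661 * 0.015707963 = 10.382964 rad. Sum: 15.725417 + 10.382964 = 26.10838 rad. 1 mrad = 0.001 rad, so 26.10838 rad = 26.10838 / 0.001 = 26108.38 mrad ≈ 2.611e+04 mrad (4 s.f.). Final answer: 2.611e+04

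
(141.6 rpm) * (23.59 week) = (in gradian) 1.347e+10. Check: 1 rpm = 0.10471976 rad/s, so 141.6 rpm = 141.6 * 0.10471976 = 14.828317 rad/s. 1 week = 604800 s, so 23.59 week = 23.59 * 604800 = 14267232 s. Combine: 14.828317 rad/s * 14267232 s = 2.1155904e+08 rad. 1 gradian = 0.015707963 rad, so 2.1155904e+08 rad = 2.1155904e+08 / 0.015707963 = 1.3468267e+10 gradian ≈ 1.347e+10 gradian (4 s.f.).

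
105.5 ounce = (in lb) 1 ounce = 0.028349523 kg, so 105.5 ounce = 105.5 * 0.028349523 = 2.9908747 kg. 1 lb = 0.45359237 kg, so 2.9908747 kg = 2.9908747 / 0.45359237 = 6.59375 lb ≈ 6.594 lb (4 s.f.). Final answer: 6.594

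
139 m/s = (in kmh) 500.4. Check: 1 kmh = 0.27777778 m/s, so 139 m/s = 139 / 0.27777778 = 500.4 kmh.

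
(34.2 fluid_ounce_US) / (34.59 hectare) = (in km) 1 fluid_ounce_US = 2.957353e-05 m^3, so 34.2 fluid_ounce_US = 34.2 * 2.957353e-05 = 0.0010114147 m^3. 1 hectare = 10000 m^2, so 34.59 hectare = 34.59 * 10000 = 345900 m^2. Combine: 0.0010114147 m^3 / 345900 m^2 = 2.924009e-09 m. 1 km = 1000 m, so 2.924009e-09 m = 2.924009e-09 / 1000 = 2.924009e-12 km ≈ 2.924e-12 km (4 s.f.). Final answer: 2.924e-12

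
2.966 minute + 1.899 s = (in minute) 1 minute = 60 s, so 2.966 minute = 2.966 * 60 = 177.96 s. 1.899 s is already in s. Sum: 177.96 + 1.899 = 179.859 s. 1 minute = 60 s, so 179.859 s = 179.859 / 60 = 2.99765 minute ≈ 2.998 minute (4 s.f.). Final answer: 2.998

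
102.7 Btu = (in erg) 1 Btu = 1055.0559 J, so 102.7 Btu = 102.7 * 1055.0559 = 108354.24 J. 1 erg = 1e-07 J, so 108354.24 J = 108354.24 / 1e-07 = 1.0835424e+12 erg ≈ 1.084e+12 erg (4 s.f.). Final answer: 1.084e+12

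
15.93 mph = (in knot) 1 mph = 0.44704 m/s, so 15.93 mph = 15.93 * 0.44704 = 7.1213472 m/s. 1 knot = 0.51444444 m/s, so 7.1213472 m/s = 7.1213472 / 0.51444444 = 13.842792 knot ≈ 13.84 knot (4 s.f.). Final answer: 13.84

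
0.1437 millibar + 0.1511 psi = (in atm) 0.01042. Check: 1 millibar = 100 Pa, so 0.1437 millibar = 0.1437 * 100 = 14.37 Pa. 1 psi = 6894.7573 Pa, so 0.1511 psi = 0.1511 * 6894.7573 = 1041.7978 Pa. Sum: 14.37 + 1041.7978 = 1056.1678 Pa. 1 atm = 101325 Pa, so 1056.1678 Pa = 1056.1678 / 101325 = 0.010423566 atm ≈ 0.01042 atm (4 s.f.).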